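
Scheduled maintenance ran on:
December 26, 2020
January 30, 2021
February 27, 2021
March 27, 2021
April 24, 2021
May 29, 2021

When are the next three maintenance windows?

June 26, 2021; July 31, 2021; August 28, 2021

Every date is a Saturday; gaps 35, 28, 28, 28, 35 days.
Each is the last Saturday of its month (at least one falls on the 29th or later, ruling out '4th Saturday').
June 2021 ends with Saturday June 26, 2021.
Last Saturday of July 2021: July 31, 2021.
August 2021 ends with Saturday August 28, 2021.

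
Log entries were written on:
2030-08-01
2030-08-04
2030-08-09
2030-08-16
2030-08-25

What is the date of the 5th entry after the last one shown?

The spacing grows by 2 each time: 3, 5, 7, 9 days.
Next gap: 11 days. 2030-08-25 + 11 days = 2030-09-05.
Next gap: 13 days. 2030-09-05 + 13 days = 2030-09-18.
Next gap: 15 days. 2030-09-18 + 15 days = 2030-10-03.
Next gap: 17 days. 2030-10-03 + 17 days = 2030-10-20.
Next gap: 19 days. 2030-10-20 + 19 days = 2030-11-08.

2030-11-08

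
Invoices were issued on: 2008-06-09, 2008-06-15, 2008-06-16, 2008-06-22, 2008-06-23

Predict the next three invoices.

Every event lands on a Monday or Sunday (gaps cycle 6, 1, 6, 1).
So the schedule is: every Monday and Sunday.
The following Sunday is 2008-06-29.
The following Monday is 2008-06-30.
The following Sunday is 2008-07-06.

2008-06-29, 2008-06-30, 2008-07-06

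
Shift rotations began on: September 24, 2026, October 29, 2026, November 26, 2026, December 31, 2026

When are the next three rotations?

January 28, 2027; February 25, 2027; March 25, 2027

Every date is a Thursday; gaps 35, 28, 35 days.
Each is the last Thursday of its month (at least one falls on the 29th or later, ruling out '4th Thursday').
Last Thursday of January 2027: January 28, 2027.
Last Thursday of February 2027: February 25, 2027.
March 2027 ends with Thursday March 25, 2027.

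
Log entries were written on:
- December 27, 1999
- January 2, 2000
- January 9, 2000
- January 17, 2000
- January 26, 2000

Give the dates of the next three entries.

Gaps: 6, 7, 8, 9 days — each gap is 1 larger than the previous one.
Next gap: 10 days. January 26, 2000 + 10 days = February 5, 2000.
Next gap: 11 days. February 5, 2000 + 11 days = February 16, 2000.
Next gap: 12 days. February 16, 2000 + 12 days = February 28, 2000.

February 5, 2000; February 16, 2000; February 28, 2000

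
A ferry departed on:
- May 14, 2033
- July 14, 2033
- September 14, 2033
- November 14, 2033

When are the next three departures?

The day-of-month is always 14 (61, 62, 61 days between events).
So this recurs on the 14th of every 2 months.
Next: January 2034 → January 14, 2034.
Next: March 2034 → March 14, 2034.
May 2034: May 14, 2034.

January 14, 2034; March 14, 2034; May 14, 2034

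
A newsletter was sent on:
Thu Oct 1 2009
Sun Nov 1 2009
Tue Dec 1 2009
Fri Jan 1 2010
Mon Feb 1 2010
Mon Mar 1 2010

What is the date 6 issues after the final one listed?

The day-of-month is always 1 (31, 30, 31, 31, 28 days between events).
So this recurs on the 1st of each month.
April 2010: Thu Apr 1 2010.
May 2010: Sat May 1 2010.
Next: June 2010 → Tue Jun 1 2010.
Next: July 2010 → Thu Jul 1 2010.
Next: August 2010 → Sun Aug 1 2010.
September 2010: Wed Sep 1 2010.

Wed Sep 1 2010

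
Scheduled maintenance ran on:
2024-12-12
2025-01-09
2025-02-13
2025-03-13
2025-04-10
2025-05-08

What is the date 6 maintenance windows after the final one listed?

Gaps: 28, 35, 28, 28, 28 days — a mix of 28 and 35. Every date is a Thursday.
Each is the 2nd Thursday of its month.
2nd Thursday of June 2025: 2025-06-12.
July 2025 — 2nd Thursday is 2025-07-10.
August 2025 — 2nd Thursday is 2025-08-14.
2nd Thursday of September 2025: 2025-09-11.
2nd Thursday of October 2025: 2025-10-09.
November 2025 — 2nd Thursday is 2025-11-13.

2025-11-13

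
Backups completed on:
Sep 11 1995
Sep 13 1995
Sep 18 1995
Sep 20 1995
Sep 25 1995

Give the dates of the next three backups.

Every event lands on a Monday or Wednesday (gaps cycle 2, 5, 2, 5).
So the schedule is: every Monday and Wednesday.
Next Wednesday: Sep 27 1995.
The following Monday is Oct 2 1995.
The following Wednesday is Oct 4 1995.

Sep 27 1995, Oct 2 1995, Oct 4 1995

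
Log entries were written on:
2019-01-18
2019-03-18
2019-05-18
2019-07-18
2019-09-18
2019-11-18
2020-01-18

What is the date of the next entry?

2020-03-18

The day-of-month is always 18 (59, 61, 61, 62, 61, 61 days between events).
So this recurs on the 18th of every 2 months.
Next: March 2020 → 2020-03-18.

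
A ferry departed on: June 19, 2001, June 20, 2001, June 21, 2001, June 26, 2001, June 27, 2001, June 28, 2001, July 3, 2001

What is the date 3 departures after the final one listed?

July 10, 2001

Every event lands on a Tuesday or Wednesday or Thursday (gaps cycle 1, 1, 5, 1, 1, 5).
So the schedule is: every Tuesday, Wednesday and Thursday.
Next Wednesday: July 4, 2001.
Next Thursday: July 5, 2001.
The following Tuesday is July 10, 2001.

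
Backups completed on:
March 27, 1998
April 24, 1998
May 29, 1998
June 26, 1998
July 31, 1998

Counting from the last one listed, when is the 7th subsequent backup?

February 26, 1999

Every date is a Friday; gaps 28, 35, 28, 35 days.
Each is the last Friday of its month (at least one falls on the 29th or later, ruling out '4th Friday').
August 1998 ends with Friday August 28, 1998.
Last Friday of September 1998: September 25, 1998.
October 1998 ends with Friday October 30, 1998.
Last Friday of November 1998: November 27, 1998.
Last Friday of December 1998: December 25, 1998.
January 1999 ends with Friday January 29, 1999.
February 1999 ends with Friday February 26, 1999.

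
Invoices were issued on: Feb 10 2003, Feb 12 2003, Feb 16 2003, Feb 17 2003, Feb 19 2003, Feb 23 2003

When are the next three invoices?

Feb 24 2003, Feb 26 2003, Mar 2 2003

Gaps: 2, 4, 1, 2, 4 days — not constant, but cyclic with period 3.
The events fall on every Monday, Wednesday and Sunday.
The following Monday is Feb 24 2003.
Next Wednesday: Feb 26 2003.
The following Sunday is Mar 2 2003.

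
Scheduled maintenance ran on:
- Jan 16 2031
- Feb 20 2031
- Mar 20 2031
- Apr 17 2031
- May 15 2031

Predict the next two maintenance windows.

All dates are Thursdays, 35, 28, 28, 28 days apart.
Specifically, the 3rd Thursday of each month.
3rd Thursday of June 2031: Jun 19 2031.
July 2031 — 3rd Thursday is Jul 17 2031.

Jun 19 2031, Jul 17 2031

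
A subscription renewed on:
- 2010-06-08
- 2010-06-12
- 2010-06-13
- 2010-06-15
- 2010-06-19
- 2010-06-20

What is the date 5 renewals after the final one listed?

2010-07-03

The gap pattern 4, 1, 2, 4, 1 repeats every 3 events.
These are the Tuesdays, Saturdays and Sundays of each week.
Next Tuesday: 2010-06-22.
The following Saturday is 2010-06-26.
Next Sunday: 2010-06-27.
The following Tuesday is 2010-06-29.
Next Saturday: 2010-07-03.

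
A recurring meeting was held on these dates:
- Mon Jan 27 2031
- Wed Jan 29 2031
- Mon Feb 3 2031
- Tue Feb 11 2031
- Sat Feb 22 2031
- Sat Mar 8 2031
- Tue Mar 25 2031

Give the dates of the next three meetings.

Gaps: 2, 5, 8, 11, 14, 17 days — each gap is 3 larger than the previous one.
Next gap: 20 days. Tue Mar 25 2031 + 20 days = Mon Apr 14 2031.
Next gap: 23 days. Mon Apr 14 2031 + 23 days = Wed May 7 2031.
Next gap: 26 days. Wed May 7 2031 + 26 days = Mon Jun 2 2031.

Mon Apr 14 2031, Wed May 7 2031, Mon Jun 2 2031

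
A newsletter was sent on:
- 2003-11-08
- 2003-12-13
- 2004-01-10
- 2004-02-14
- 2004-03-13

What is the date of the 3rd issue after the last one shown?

Gaps: 35, 28, 35, 28 days — a mix of 28 and 35. Every date is a Saturday.
Each is the 2nd Saturday of its month.
April 2004 — 2nd Saturday is 2004-04-10.
2nd Saturday of May 2004: 2004-05-08.
2nd Saturday of June 2004: 2004-06-12.

2004-06-12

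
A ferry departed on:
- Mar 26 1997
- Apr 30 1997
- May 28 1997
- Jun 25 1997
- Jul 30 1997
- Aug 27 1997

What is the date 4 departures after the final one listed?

Dec 31 1997

All Wednesdays; the gaps (35, 28, 28, 35, 28) vary with month length.
This is the last Wednesday of each month.
Last Wednesday of September 1997: Sep 24 1997.
October 1997 ends with Wednesday Oct 29 1997.
Last Wednesday of November 1997: Nov 26 1997.
December 1997 ends with Wednesday Dec 31 1997.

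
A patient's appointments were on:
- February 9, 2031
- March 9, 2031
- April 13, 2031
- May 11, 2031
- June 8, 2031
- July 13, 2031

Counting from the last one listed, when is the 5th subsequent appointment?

December 14, 2031

All dates are Sundays, 28, 35, 28, 28, 35 days apart.
Specifically, the 2nd Sunday of each month.
2nd Sunday of August 2031: August 10, 2031.
2nd Sunday of September 2031: September 14, 2031.
2nd Sunday of October 2031: October 12, 2031.
November 2031 — 2nd Sunday is November 9, 2031.
2nd Sunday of December 2031: December 14, 2031.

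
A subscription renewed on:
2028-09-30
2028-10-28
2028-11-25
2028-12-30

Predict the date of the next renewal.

Every date is a Saturday; gaps 28, 28, 35 days.
Each is the last Saturday of its month (at least one falls on the 29th or later, ruling out '4th Saturday').
Last Saturday of January 2029: 2029-01-27.

2029-01-27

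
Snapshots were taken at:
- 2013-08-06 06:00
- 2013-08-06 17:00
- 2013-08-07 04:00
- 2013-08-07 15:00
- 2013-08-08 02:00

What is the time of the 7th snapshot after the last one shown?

Gaps: 11, 11, 11, 11 hours — each event is 11 hours after the previous one.
2013-08-08 02:00 + 11 h = 2013-08-08 13:00.
2013-08-08 13:00 + 11 h = 2013-08-09 00:00.
2013-08-09 00:00 + 11 h = 2013-08-09 11:00.
2013-08-09 11:00 + 11 h = 2013-08-09 22:00.
2013-08-09 22:00 + 11 h = 2013-08-10 09:00.
2013-08-10 09:00 + 11 h = 2013-08-10 20:00.
2013-08-10 20:00 + 11 h = 2013-08-11 07:00.

2013-08-11 07:00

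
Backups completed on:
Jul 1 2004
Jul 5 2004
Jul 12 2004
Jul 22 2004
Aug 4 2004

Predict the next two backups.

Aug 20 2004, Sep 8 2004

Intervals are 4, 7, 10, 13 days — an arithmetic progression with common difference 3.
Next gap: 16 days. Aug 4 2004 + 16 days = Aug 20 2004.
Next gap: 19 days. Aug 20 2004 + 19 days = Sep 8 2004.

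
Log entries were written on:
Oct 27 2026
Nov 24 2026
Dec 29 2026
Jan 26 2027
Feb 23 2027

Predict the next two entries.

All Tuesdays; the gaps (28, 35, 28, 28) vary with month length.
This is the last Tuesday of each month.
March 2027 ends with Tuesday Mar 30 2027.
Last Tuesday of April 2027: Apr 27 2027.

Mar 30 2027, Apr 27 2027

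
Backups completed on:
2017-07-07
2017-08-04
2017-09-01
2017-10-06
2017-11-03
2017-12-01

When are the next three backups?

2018-01-05, 2018-02-02, 2018-03-02

These are Fridays at 28- or 35-day spacing (28, 28, 35, 28, 28).
The pattern: 1st Friday of the month.
1st Friday of January 2018: 2018-01-05.
1st Friday of February 2018: 2018-02-02.
1st Friday of March 2018: 2018-03-02.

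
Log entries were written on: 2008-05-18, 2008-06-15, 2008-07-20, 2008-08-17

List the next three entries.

Gaps: 28, 35, 28 days — a mix of 28 and 35. Every date is a Sunday.
Each is the 3rd Sunday of its month.
3rd Sunday of September 2008: 2008-09-21.
October 2008 — 3rd Sunday is 2008-10-19.
3rd Sunday of November 2008: 2008-11-16.

2008-09-21, 2008-10-19, 2008-11-16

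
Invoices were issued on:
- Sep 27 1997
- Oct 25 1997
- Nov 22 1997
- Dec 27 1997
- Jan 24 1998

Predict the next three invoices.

All dates are Saturdays, 28, 28, 35, 28 days apart.
Specifically, the 4th Saturday of each month.
4th Saturday of February 1998: Feb 28 1998.
March 1998 — 4th Saturday is Mar 28 1998.
April 1998 — 4th Saturday is Apr 25 1998.

Feb 28 1998, Mar 28 1998, Apr 25 1998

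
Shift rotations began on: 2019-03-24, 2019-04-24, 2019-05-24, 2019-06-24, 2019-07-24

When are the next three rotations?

2019-08-24, 2019-09-24, 2019-10-24

Each date is the 24th; the gaps (31, 30, 31, 30) track the month lengths.
The rule is the 24th of each month.
August 2019: 2019-08-24.
Next: September 2019 → 2019-09-24.
October 2019: 2019-10-24.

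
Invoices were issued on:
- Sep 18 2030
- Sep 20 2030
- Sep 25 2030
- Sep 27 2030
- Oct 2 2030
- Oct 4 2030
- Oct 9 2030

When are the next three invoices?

Oct 11 2030, Oct 16 2030, Oct 18 2030

Gaps: 2, 5, 2, 5, 2, 5 days — not constant, but cyclic with period 2.
The events fall on every Wednesday and Friday.
The following Friday is Oct 11 2030.
Next Wednesday: Oct 16 2030.
Next Friday: Oct 18 2030.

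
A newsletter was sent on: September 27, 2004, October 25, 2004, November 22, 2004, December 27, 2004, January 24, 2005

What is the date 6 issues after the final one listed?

July 25, 2005

These are Mondays at 28- or 35-day spacing (28, 28, 35, 28).
The pattern: 4th Monday of the month.
4th Monday of February 2005: February 28, 2005.
March 2005 — 4th Monday is March 28, 2005.
April 2005 — 4th Monday is April 25, 2005.
4th Monday of May 2005: May 23, 2005.
June 2005 — 4th Monday is June 27, 2005.
4th Monday of July 2005: July 25, 2005.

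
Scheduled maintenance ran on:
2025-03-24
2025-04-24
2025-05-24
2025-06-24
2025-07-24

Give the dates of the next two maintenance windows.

2025-08-24, 2025-09-24

The day-of-month is always 24 (31, 30, 31, 30 days between events).
So this recurs on the 24th of each month.
August 2025: 2025-08-24.
Next: September 2025 → 2025-09-24.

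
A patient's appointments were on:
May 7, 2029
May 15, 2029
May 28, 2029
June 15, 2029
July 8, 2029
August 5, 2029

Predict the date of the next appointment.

September 7, 2029

Gaps: 8, 13, 18, 23, 28 days — each gap is 5 larger than the previous one.
Next gap: 33 days. August 5, 2029 + 33 days = September 7, 2029.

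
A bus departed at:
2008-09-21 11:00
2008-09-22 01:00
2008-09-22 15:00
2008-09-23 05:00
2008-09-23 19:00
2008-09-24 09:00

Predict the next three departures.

2008-09-24 23:00, 2008-09-25 13:00, 2008-09-26 03:00

Gaps: 14, 14, 14, 14, 14 hours — each event is 14 hours after the previous one.
2008-09-24 09:00 + 14 h = 2008-09-24 23:00.
2008-09-24 23:00 + 14 h = 2008-09-25 13:00.
2008-09-25 13:00 + 14 h = 2008-09-26 03:00.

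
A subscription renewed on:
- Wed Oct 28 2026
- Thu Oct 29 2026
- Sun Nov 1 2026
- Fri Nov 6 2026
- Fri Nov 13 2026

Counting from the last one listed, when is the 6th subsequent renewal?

Fri Feb 5 2027

Gaps: 1, 3, 5, 7 days — each gap is 2 larger than the previous one.
Next gap: 9 days. Fri Nov 13 2026 + 9 days = Sun Nov 22 2026.
Next gap: 11 days. Sun Nov 22 2026 + 11 days = Thu Dec 3 2026.
Next gap: 13 days. Thu Dec 3 2026 + 13 days = Wed Dec 16 2026.
Next gap: 15 days. Wed Dec 16 2026 + 15 days = Thu Dec 31 2026.
Next gap: 17 days. Thu Dec 31 2026 + 17 days = Sun Jan 17 2027.
Next gap: 19 days. Sun Jan 17 2027 + 19 days = Fri Feb 5 2027.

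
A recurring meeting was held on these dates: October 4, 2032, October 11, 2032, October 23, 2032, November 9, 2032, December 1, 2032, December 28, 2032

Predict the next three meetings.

Intervals are 7, 12, 17, 22, 27 days — an arithmetic progression with common difference 5.
Next gap: 32 days. December 28, 2032 + 32 days = January 29, 2033.
Next gap: 37 days. January 29, 2033 + 37 days = March 7, 2033.
Next gap: 42 days. March 7, 2033 + 42 days = April 18, 2033.

January 29, 2033; March 7, 2033; April 18, 2033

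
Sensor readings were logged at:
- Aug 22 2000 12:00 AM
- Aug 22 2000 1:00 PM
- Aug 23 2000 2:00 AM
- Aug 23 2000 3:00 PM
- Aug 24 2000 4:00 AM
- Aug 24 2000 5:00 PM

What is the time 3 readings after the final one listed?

Aug 26 2000 8:00 AM

Gaps: 13, 13, 13, 13, 13 hours — each event is 13 hours after the previous one.
Aug 24 2000 5:00 PM + 13 h = Aug 25 2000 6:00 AM.
Aug 25 2000 6:00 AM + 13 h = Aug 25 2000 7:00 PM.
Aug 25 2000 7:00 PM + 13 h = Aug 26 2000 8:00 AM.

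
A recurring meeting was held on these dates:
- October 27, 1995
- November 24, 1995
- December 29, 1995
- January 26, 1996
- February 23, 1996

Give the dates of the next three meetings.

All Fridays; the gaps (28, 35, 28, 28) vary with month length.
This is the last Friday of each month.
Last Friday of March 1996: March 29, 1996.
Last Friday of April 1996: April 26, 1996.
Last Friday of May 1996: May 31, 1996.

March 29, 1996; April 26, 1996; May 31, 1996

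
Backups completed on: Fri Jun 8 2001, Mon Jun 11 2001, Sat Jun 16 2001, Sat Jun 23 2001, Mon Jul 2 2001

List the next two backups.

Gaps: 3, 5, 7, 9 days — each gap is 2 larger than the previous one.
Next gap: 11 days. Mon Jul 2 2001 + 11 days = Fri Jul 13 2001.
Next gap: 13 days. Fri Jul 13 2001 + 13 days = Thu Jul 26 2001.

Fri Jul 13 2001, Thu Jul 26 2001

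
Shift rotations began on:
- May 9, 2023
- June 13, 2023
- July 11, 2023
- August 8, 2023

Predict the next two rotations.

Gaps: 35, 28, 28 days — a mix of 28 and 35. Every date is a Tuesday.
Each is the 2nd Tuesday of its month.
September 2023 — 2nd Tuesday is September 12, 2023.
October 2023 — 2nd Tuesday is October 10, 2023.

September 12, 2023; October 10, 2023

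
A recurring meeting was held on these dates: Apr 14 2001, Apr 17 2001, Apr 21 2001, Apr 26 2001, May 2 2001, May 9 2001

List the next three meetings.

May 17 2001, May 26 2001, Jun 5 2001

Intervals are 3, 4, 5, 6, 7 days — an arithmetic progression with common difference 1.
Next gap: 8 days. May 9 2001 + 8 days = May 17 2001.
Next gap: 9 days. May 17 2001 + 9 days = May 26 2001.
Next gap: 10 days. May 26 2001 + 10 days = Jun 5 2001.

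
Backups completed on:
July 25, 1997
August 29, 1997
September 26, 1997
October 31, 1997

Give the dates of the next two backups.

November 28, 1997; December 26, 1997

All Fridays; the gaps (35, 28, 35) vary with month length.
This is the last Friday of each month.
Last Friday of November 1997: November 28, 1997.
December 1997 ends with Friday December 26, 1997.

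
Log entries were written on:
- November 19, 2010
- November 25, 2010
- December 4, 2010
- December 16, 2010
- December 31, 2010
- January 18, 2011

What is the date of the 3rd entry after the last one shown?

Gaps: 6, 9, 12, 15, 18 days — each gap is 3 larger than the previous one.
Next gap: 21 days. January 18, 2011 + 21 days = February 8, 2011.
Next gap: 24 days. February 8, 2011 + 24 days = March 4, 2011.
Next gap: 27 days. March 4, 2011 + 27 days = March 31, 2011.

March 31, 2011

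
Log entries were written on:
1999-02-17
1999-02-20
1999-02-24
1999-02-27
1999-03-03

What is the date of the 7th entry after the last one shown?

1999-03-27

The gap pattern 3, 4, 3, 4 repeats every 2 events.
These are the Wednesdays and Saturdays of each week.
The following Saturday is 1999-03-06.
The following Wednesday is 1999-03-10.
The following Saturday is 1999-03-13.
The following Wednesday is 1999-03-17.
The following Saturday is 1999-03-20.
Next Wednesday: 1999-03-24.
The following Saturday is 1999-03-27.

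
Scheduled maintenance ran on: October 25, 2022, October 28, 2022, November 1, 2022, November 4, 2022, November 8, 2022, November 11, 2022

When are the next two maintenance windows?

November 15, 2022; November 18, 2022

Gaps: 3, 4, 3, 4, 3 days — not constant, but cyclic with period 2.
The events fall on every Tuesday and Friday.
Next Tuesday: November 15, 2022.
The following Friday is November 18, 2022.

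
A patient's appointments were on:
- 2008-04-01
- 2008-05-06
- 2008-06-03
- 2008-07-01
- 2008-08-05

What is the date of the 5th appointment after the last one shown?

2009-01-06

Gaps: 35, 28, 28, 35 days — a mix of 28 and 35. Every date is a Tuesday.
Each is the 1st Tuesday of its month.
1st Tuesday of September 2008: 2008-09-02.
1st Tuesday of October 2008: 2008-10-07.
1st Tuesday of November 2008: 2008-11-04.
December 2008 — 1st Tuesday is 2008-12-02.
1st Tuesday of January 2009: 2009-01-06.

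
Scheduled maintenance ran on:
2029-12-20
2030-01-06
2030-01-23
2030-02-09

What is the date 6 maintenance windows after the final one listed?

2030-05-22

The spacing is 17, 17, 17 days — always 17 days.
2030-02-09 + 17 days = 2030-02-26.
2030-02-26 + 17 days = 2030-03-15.
2030-03-15 + 17 days = 2030-04-01.
2030-04-01 + 17 days = 2030-04-18.
2030-04-18 + 17 days = 2030-05-05.
2030-05-05 + 17 days = 2030-05-22.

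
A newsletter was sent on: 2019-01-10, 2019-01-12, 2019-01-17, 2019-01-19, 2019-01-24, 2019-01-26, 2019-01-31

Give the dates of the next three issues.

Every event lands on a Thursday or Saturday (gaps cycle 2, 5, 2, 5, 2, 5).
So the schedule is: every Thursday and Saturday.
Next Saturday: 2019-02-02.
The following Thursday is 2019-02-07.
Next Saturday: 2019-02-09.

2019-02-02, 2019-02-07, 2019-02-09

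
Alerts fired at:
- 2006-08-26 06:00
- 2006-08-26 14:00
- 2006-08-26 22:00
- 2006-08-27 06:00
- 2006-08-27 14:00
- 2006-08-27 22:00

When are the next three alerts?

Gaps: 8, 8, 8, 8, 8 hours — each event is 8 hours after the previous one.
2006-08-27 22:00 + 8 h = 2006-08-28 06:00.
2006-08-28 06:00 + 8 h = 2006-08-28 14:00.
2006-08-28 14:00 + 8 h = 2006-08-28 22:00.

2006-08-28 06:00, 2006-08-28 14:00, 2006-08-28 22:00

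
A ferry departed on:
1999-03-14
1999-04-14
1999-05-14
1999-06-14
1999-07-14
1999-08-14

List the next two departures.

Each date is the 14th; the gaps (31, 30, 31, 30, 31) track the month lengths.
The rule is the 14th of each month.
September 1999: 1999-09-14.
October 1999: 1999-10-14.

1999-09-14, 1999-10-14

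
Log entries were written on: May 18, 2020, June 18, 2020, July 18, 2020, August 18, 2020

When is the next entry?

September 18, 2020

Gaps: 31, 30, 31 days — not constant. Every event is on the 18th of the month.
Pattern: the 18th of each month.
Next: September 2020 → September 18, 2020.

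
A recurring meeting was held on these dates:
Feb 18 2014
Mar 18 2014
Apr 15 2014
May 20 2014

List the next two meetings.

These are Tuesdays at 28- or 35-day spacing (28, 28, 35).
The pattern: 3rd Tuesday of the month.
June 2014 — 3rd Tuesday is Jun 17 2014.
3rd Tuesday of July 2014: Jul 15 2014.

Jun 17 2014, Jul 15 2014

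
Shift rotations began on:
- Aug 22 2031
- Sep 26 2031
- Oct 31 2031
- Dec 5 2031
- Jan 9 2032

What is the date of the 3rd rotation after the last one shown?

Every event comes 35 days after the last (35, 35, 35, 35).
Jan 9 2032 + 35 days = Feb 13 2032.
Feb 13 2032 + 35 days = Mar 19 2032.
Mar 19 2032 + 35 days = Apr 23 2032.

Apr 23 2032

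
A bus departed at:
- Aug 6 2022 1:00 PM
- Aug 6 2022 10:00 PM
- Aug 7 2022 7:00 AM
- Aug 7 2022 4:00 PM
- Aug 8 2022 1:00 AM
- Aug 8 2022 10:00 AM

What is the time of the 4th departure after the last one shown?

Aug 9 2022 10:00 PM

The interval is a steady 9 hours (9, 9, 9, 9, 9).
Aug 8 2022 10:00 AM + 9 h = Aug 8 2022 7:00 PM.
Aug 8 2022 7:00 PM + 9 h = Aug 9 2022 4:00 AM.
Aug 9 2022 4:00 AM + 9 h = Aug 9 2022 1:00 PM.
Aug 9 2022 1:00 PM + 9 h = Aug 9 2022 10:00 PM.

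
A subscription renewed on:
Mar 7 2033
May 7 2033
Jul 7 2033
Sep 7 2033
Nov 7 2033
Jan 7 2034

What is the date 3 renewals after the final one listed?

Gaps: 61, 61, 62, 61, 61 days — not constant. Every event is on the 7th of the month.
Pattern: the 7th of every 2 months.
Next: March 2034 → Mar 7 2034.
May 2034: May 7 2034.
Next: July 2034 → Jul 7 2034.

Jul 7 2034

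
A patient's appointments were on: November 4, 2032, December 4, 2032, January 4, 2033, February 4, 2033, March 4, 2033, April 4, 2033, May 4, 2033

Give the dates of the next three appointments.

The day-of-month is always 4 (30, 31, 31, 28, 31, 30 days between events).
So this recurs on the 4th of each month.
Next: June 2033 → June 4, 2033.
Next: July 2033 → July 4, 2033.
Next: August 2033 → August 4, 2033.

June 4, 2033; July 4, 2033; August 4, 2033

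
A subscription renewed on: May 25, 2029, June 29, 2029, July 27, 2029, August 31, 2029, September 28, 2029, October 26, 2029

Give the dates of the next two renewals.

November 30, 2029; December 28, 2029

These are Fridays with 35, 28, 35, 28, 28-day gaps.
Each is the final Friday of its month — June 29, 2029 is past the 28th, so '4th Friday' doesn't fit.
Last Friday of November 2029: November 30, 2029.
Last Friday of December 2029: December 28, 2029.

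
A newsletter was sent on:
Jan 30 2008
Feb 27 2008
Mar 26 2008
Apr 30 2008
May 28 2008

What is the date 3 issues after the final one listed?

These are Wednesdays with 28, 28, 35, 28-day gaps.
Each is the final Wednesday of its month — Jan 30 2008 is past the 28th, so '4th Wednesday' doesn't fit.
Last Wednesday of June 2008: Jun 25 2008.
Last Wednesday of July 2008: Jul 30 2008.
August 2008 ends with Wednesday Aug 27 2008.

Aug 27 2008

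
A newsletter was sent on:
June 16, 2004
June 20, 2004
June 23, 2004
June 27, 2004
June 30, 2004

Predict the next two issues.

July 4, 2004; July 7, 2004

Every event lands on a Wednesday or Sunday (gaps cycle 4, 3, 4, 3).
So the schedule is: every Wednesday and Sunday.
Next Sunday: July 4, 2004.
Next Wednesday: July 7, 2004.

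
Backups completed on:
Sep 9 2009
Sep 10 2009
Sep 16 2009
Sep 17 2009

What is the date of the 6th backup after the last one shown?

Oct 8 2009

The gap pattern 1, 6, 1 repeats every 2 events.
These are the Wednesdays and Thursdays of each week.
The following Wednesday is Sep 23 2009.
The following Thursday is Sep 24 2009.
Next Wednesday: Sep 30 2009.
Next Thursday: Oct 1 2009.
Next Wednesday: Oct 7 2009.
Next Thursday: Oct 8 2009.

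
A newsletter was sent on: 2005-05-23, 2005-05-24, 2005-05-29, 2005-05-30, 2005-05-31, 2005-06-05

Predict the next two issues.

Every event lands on a Monday or Tuesday or Sunday (gaps cycle 1, 5, 1, 1, 5).
So the schedule is: every Monday, Tuesday and Sunday.
Next Monday: 2005-06-06.
The following Tuesday is 2005-06-07.

2005-06-06, 2005-06-07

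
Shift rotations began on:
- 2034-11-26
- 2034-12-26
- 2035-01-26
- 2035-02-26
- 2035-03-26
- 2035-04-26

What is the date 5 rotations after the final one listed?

Each date is the 26th; the gaps (30, 31, 31, 28, 31) track the month lengths.
The rule is the 26th of each month.
May 2035: 2035-05-26.
Next: June 2035 → 2035-06-26.
Next: July 2035 → 2035-07-26.
August 2035: 2035-08-26.
Next: September 2035 → 2035-09-26.

2035-09-26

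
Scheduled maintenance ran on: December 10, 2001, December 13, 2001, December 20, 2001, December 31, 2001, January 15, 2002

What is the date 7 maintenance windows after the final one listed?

August 20, 2002

The spacing grows by 4 each time: 3, 7, 11, 15 days.
Next gap: 19 days. January 15, 2002 + 19 days = February 3, 2002.
Next gap: 23 days. February 3, 2002 + 23 days = February 26, 2002.
Next gap: 27 days. February 26, 2002 + 27 days = March 25, 2002.
Next gap: 31 days. March 25, 2002 + 31 days = April 25, 2002.
Next gap: 35 days. April 25, 2002 + 35 days = May 30, 2002.
Next gap: 39 days. May 30, 2002 + 39 days = July 8, 2002.
Next gap: 43 days. July 8, 2002 + 43 days = August 20, 2002.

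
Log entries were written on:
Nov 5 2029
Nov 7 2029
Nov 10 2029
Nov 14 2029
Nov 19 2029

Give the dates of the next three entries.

The spacing grows by 1 each time: 2, 3, 4, 5 days.
Next gap: 6 days. Nov 19 2029 + 6 days = Nov 25 2029.
Next gap: 7 days. Nov 25 2029 + 7 days = Dec 2 2029.
Next gap: 8 days. Dec 2 2029 + 8 days = Dec 10 2029.

Nov 25 2029, Dec 2 2029, Dec 10 2029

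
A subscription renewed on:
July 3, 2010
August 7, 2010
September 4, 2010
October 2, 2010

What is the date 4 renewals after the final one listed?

February 5, 2011

All dates are Saturdays, 35, 28, 28 days apart.
Specifically, the 1st Saturday of each month.
November 2010 — 1st Saturday is November 6, 2010.
December 2010 — 1st Saturday is December 4, 2010.
1st Saturday of January 2011: January 1, 2011.
1st Saturday of February 2011: February 5, 2011.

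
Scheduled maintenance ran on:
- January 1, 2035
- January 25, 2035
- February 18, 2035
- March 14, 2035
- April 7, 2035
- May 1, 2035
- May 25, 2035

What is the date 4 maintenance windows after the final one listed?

The spacing is 24, 24, 24, 24, 24, 24 days — always 24 days.
May 25, 2035 + 24 days = June 18, 2035.
June 18, 2035 + 24 days = July 12, 2035.
July 12, 2035 + 24 days = August 5, 2035.
August 5, 2035 + 24 days = August 29, 2035.

August 29, 2035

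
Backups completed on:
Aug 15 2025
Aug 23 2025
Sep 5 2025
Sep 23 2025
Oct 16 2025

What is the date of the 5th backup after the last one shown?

Apr 24 2026

Intervals are 8, 13, 18, 23 days — an arithmetic progression with common difference 5.
Next gap: 28 days. Oct 16 2025 + 28 days = Nov 13 2025.
Next gap: 33 days. Nov 13 2025 + 33 days = Dec 16 2025.
Next gap: 38 days. Dec 16 2025 + 38 days = Jan 23 2026.
Next gap: 43 days. Jan 23 2026 + 43 days = Mar 7 2026.
Next gap: 48 days. Mar 7 2026 + 48 days = Apr 24 2026.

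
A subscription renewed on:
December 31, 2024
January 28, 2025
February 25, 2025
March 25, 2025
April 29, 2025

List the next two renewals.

Every date is a Tuesday; gaps 28, 28, 28, 35 days.
Each is the last Tuesday of its month (at least one falls on the 29th or later, ruling out '4th Tuesday').
May 2025 ends with Tuesday May 27, 2025.
June 2025 ends with Tuesday June 24, 2025.

May 27, 2025; June 24, 2025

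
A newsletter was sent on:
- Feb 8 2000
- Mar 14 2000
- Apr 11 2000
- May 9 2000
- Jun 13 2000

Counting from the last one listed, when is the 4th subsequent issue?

All dates are Tuesdays, 35, 28, 28, 35 days apart.
Specifically, the 2nd Tuesday of each month.
July 2000 — 2nd Tuesday is Jul 11 2000.
August 2000 — 2nd Tuesday is Aug 8 2000.
2nd Tuesday of September 2000: Sep 12 2000.
2nd Tuesday of October 2000: Oct 10 2000.

Oct 10 2000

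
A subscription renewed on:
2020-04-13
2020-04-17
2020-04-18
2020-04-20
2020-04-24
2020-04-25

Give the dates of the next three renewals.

2020-04-27, 2020-05-01, 2020-05-02

The gap pattern 4, 1, 2, 4, 1 repeats every 3 events.
These are the Mondays, Fridays and Saturdays of each week.
Next Monday: 2020-04-27.
Next Friday: 2020-05-01.
Next Saturday: 2020-05-02.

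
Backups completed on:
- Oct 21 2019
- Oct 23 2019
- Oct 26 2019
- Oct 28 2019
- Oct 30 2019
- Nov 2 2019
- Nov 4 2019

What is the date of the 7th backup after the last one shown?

Nov 20 2019

Gaps: 2, 3, 2, 2, 3, 2 days — not constant, but cyclic with period 3.
The events fall on every Monday, Wednesday and Saturday.
Next Wednesday: Nov 6 2019.
The following Saturday is Nov 9 2019.
The following Monday is Nov 11 2019.
The following Wednesday is Nov 13 2019.
The following Saturday is Nov 16 2019.
Next Monday: Nov 18 2019.
The following Wednesday is Nov 20 2019.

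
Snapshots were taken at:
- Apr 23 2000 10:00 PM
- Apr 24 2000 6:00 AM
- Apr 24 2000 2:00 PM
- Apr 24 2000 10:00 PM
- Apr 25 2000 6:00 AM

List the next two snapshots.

Spacing: 8, 8, 8, 8 h — constant 8 h.
Apr 25 2000 6:00 AM + 8 h = Apr 25 2000 2:00 PM.
Apr 25 2000 2:00 PM + 8 h = Apr 25 2000 10:00 PM.

Apr 25 2000 2:00 PM, Apr 25 2000 10:00 PM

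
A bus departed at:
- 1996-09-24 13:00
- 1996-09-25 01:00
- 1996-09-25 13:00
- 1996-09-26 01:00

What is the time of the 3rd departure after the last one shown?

Gaps: 12, 12, 12 hours — each event is 12 hours after the previous one.
1996-09-26 01:00 + 12 h = 1996-09-26 13:00.
1996-09-26 13:00 + 12 h = 1996-09-27 01:00.
1996-09-27 01:00 + 12 h = 1996-09-27 13:00.

1996-09-27 13:00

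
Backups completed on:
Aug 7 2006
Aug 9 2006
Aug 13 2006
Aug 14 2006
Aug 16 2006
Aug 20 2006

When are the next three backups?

Aug 21 2006, Aug 23 2006, Aug 27 2006

Every event lands on a Monday or Wednesday or Sunday (gaps cycle 2, 4, 1, 2, 4).
So the schedule is: every Monday, Wednesday and Sunday.
Next Monday: Aug 21 2006.
Next Wednesday: Aug 23 2006.
The following Sunday is Aug 27 2006.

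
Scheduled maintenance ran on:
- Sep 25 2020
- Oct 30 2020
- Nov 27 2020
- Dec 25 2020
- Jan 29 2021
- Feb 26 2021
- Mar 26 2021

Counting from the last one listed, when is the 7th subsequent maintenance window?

All Fridays; the gaps (35, 28, 28, 35, 28, 28) vary with month length.
This is the last Friday of each month.
April 2021 ends with Friday Apr 30 2021.
Last Friday of May 2021: May 28 2021.
June 2021 ends with Friday Jun 25 2021.
July 2021 ends with Friday Jul 30 2021.
Last Friday of August 2021: Aug 27 2021.
Last Friday of September 2021: Sep 24 2021.
Last Friday of October 2021: Oct 29 2021.

Oct 29 2021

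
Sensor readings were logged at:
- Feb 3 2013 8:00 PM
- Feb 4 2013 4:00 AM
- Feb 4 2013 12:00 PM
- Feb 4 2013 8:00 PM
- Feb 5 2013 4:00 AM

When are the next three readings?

Gaps: 8, 8, 8, 8 hours — each event is 8 hours after the previous one.
Feb 5 2013 4:00 AM + 8 h = Feb 5 2013 12:00 PM.
Feb 5 2013 12:00 PM + 8 h = Feb 5 2013 8:00 PM.
Feb 5 2013 8:00 PM + 8 h = Feb 6 2013 4:00 AM.

Feb 5 2013 12:00 PM, Feb 5 2013 8:00 PM, Feb 6 2013 4:00 AM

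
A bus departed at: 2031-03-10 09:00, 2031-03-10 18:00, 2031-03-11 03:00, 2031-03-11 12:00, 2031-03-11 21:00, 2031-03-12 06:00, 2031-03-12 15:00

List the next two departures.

2031-03-13 00:00, 2031-03-13 09:00

Spacing: 9, 9, 9, 9, 9, 9 h — constant 9 h.
2031-03-12 15:00 + 9 h = 2031-03-13 00:00.
2031-03-13 00:00 + 9 h = 2031-03-13 09:00.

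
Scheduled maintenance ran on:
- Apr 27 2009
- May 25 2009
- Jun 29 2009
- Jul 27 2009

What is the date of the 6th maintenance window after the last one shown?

Jan 25 2010

These are Mondays with 28, 35, 28-day gaps.
Each is the final Monday of its month — Jun 29 2009 is past the 28th, so '4th Monday' doesn't fit.
Last Monday of August 2009: Aug 31 2009.
Last Monday of September 2009: Sep 28 2009.
October 2009 ends with Monday Oct 26 2009.
Last Monday of November 2009: Nov 30 2009.
Last Monday of December 2009: Dec 28 2009.
Last Monday of January 2010: Jan 25 2010.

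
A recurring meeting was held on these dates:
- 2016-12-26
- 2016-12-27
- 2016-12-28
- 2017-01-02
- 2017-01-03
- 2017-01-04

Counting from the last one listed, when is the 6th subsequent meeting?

2017-01-18

Gaps: 1, 1, 5, 1, 1 days — not constant, but cyclic with period 3.
The events fall on every Monday, Tuesday and Wednesday.
The following Monday is 2017-01-09.
Next Tuesday: 2017-01-10.
Next Wednesday: 2017-01-11.
The following Monday is 2017-01-16.
The following Tuesday is 2017-01-17.
Next Wednesday: 2017-01-18.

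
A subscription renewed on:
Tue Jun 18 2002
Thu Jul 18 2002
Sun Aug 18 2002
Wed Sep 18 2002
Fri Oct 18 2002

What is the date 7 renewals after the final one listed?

Gaps: 30, 31, 31, 30 days — not constant. Every event is on the 18th of the month.
Pattern: the 18th of each month.
November 2002: Mon Nov 18 2002.
Next: December 2002 → Wed Dec 18 2002.
January 2003: Sat Jan 18 2003.
February 2003: Tue Feb 18 2003.
March 2003: Tue Mar 18 2003.
Next: April 2003 → Fri Apr 18 2003.
May 2003: Sun May 18 2003.

Sun May 18 2003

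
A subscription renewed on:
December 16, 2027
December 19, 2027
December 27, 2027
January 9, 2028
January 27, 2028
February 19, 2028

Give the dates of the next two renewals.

March 18, 2028; April 20, 2028

The spacing grows by 5 each time: 3, 8, 13, 18, 23 days.
Next gap: 28 days. February 19, 2028 + 28 days = March 18, 2028.
Next gap: 33 days. March 18, 2028 + 33 days = April 20, 2028.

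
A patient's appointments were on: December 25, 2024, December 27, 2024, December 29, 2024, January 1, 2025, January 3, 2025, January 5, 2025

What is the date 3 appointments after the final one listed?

January 12, 2025

The gap pattern 2, 2, 3, 2, 2 repeats every 3 events.
These are the Wednesdays, Fridays and Sundays of each week.
Next Wednesday: January 8, 2025.
Next Friday: January 10, 2025.
Next Sunday: January 12, 2025.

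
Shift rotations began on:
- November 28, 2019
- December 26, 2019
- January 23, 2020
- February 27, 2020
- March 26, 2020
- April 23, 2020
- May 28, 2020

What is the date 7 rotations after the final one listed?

December 24, 2020

Gaps: 28, 28, 35, 28, 28, 35 days — a mix of 28 and 35. Every date is a Thursday.
Each is the 4th Thursday of its month.
4th Thursday of June 2020: June 25, 2020.
4th Thursday of July 2020: July 23, 2020.
August 2020 — 4th Thursday is August 27, 2020.
September 2020 — 4th Thursday is September 24, 2020.
4th Thursday of October 2020: October 22, 2020.
November 2020 — 4th Thursday is November 26, 2020.
December 2020 — 4th Thursday is December 24, 2020.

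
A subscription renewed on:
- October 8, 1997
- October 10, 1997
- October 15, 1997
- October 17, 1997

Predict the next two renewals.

October 22, 1997; October 24, 1997

Every event lands on a Wednesday or Friday (gaps cycle 2, 5, 2).
So the schedule is: every Wednesday and Friday.
Next Wednesday: October 22, 1997.
The following Friday is October 24, 1997.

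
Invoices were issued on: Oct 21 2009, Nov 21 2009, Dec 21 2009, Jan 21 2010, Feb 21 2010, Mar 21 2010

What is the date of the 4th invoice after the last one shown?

Gaps: 31, 30, 31, 31, 28 days — not constant. Every event is on the 21st of the month.
Pattern: the 21st of each month.
Next: April 2010 → Apr 21 2010.
Next: May 2010 → May 21 2010.
June 2010: Jun 21 2010.
Next: July 2010 → Jul 21 2010.

Jul 21 2010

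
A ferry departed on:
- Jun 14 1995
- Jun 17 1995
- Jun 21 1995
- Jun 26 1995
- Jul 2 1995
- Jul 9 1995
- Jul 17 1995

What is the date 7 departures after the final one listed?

Gaps: 3, 4, 5, 6, 7, 8 days — each gap is 1 larger than the previous one.
Next gap: 9 days. Jul 17 1995 + 9 days = Jul 26 1995.
Next gap: 10 days. Jul 26 1995 + 10 days = Aug 5 1995.
Next gap: 11 days. Aug 5 1995 + 11 days = Aug 16 1995.
Next gap: 12 days. Aug 16 1995 + 12 days = Aug 28 1995.
Next gap: 13 days. Aug 28 1995 + 13 days = Sep 10 1995.
Next gap: 14 days. Sep 10 1995 + 14 days = Sep 24 1995.
Next gap: 15 days. Sep 24 1995 + 15 days = Oct 9 1995.

Oct 9 1995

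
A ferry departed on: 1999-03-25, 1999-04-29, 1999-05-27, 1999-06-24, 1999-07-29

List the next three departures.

1999-08-26, 1999-09-30, 1999-10-28

All Thursdays; the gaps (35, 28, 28, 35) vary with month length.
This is the last Thursday of each month.
August 1999 ends with Thursday 1999-08-26.
September 1999 ends with Thursday 1999-09-30.
Last Thursday of October 1999: 1999-10-28.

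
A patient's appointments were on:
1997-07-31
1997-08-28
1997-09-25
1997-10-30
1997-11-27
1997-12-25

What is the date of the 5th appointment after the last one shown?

1998-05-28

These are Thursdays with 28, 28, 35, 28, 28-day gaps.
Each is the final Thursday of its month — 1997-07-31 is past the 28th, so '4th Thursday' doesn't fit.
Last Thursday of January 1998: 1998-01-29.
Last Thursday of February 1998: 1998-02-26.
Last Thursday of March 1998: 1998-03-26.
Last Thursday of April 1998: 1998-04-30.
Last Thursday of May 1998: 1998-05-28.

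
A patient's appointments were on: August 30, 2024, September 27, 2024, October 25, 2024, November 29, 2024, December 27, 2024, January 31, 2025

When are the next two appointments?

February 28, 2025; March 28, 2025

These are Fridays with 28, 28, 35, 28, 35-day gaps.
Each is the final Friday of its month — August 30, 2024 is past the 28th, so '4th Friday' doesn't fit.
February 2025 ends with Friday February 28, 2025.
March 2025 ends with Friday March 28, 2025.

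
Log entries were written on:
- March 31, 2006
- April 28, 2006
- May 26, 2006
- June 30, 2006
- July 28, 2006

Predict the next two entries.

These are Fridays with 28, 28, 35, 28-day gaps.
Each is the final Friday of its month — March 31, 2006 is past the 28th, so '4th Friday' doesn't fit.
Last Friday of August 2006: August 25, 2006.
September 2006 ends with Friday September 29, 2006.

August 25, 2006; September 29, 2006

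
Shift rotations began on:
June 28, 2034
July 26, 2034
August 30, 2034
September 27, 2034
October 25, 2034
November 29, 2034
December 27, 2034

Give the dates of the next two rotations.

Every date is a Wednesday; gaps 28, 35, 28, 28, 35, 28 days.
Each is the last Wednesday of its month (at least one falls on the 29th or later, ruling out '4th Wednesday').
January 2035 ends with Wednesday January 31, 2035.
February 2035 ends with Wednesday February 28, 2035.

January 31, 2035; February 28, 2035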